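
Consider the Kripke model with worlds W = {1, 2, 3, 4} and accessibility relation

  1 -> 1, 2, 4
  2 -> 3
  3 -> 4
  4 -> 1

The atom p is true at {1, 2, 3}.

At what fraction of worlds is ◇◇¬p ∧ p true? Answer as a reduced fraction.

1/2

1: ◇◇¬p is T, p is T. ✓
2: ◇◇¬p is T, p is T. ✓
3: ◇◇¬p is F, p is T. ✗
4: ◇◇¬p is T, p is F. ✗
That's 2 of 4 worlds, so 2/4 = 1/2.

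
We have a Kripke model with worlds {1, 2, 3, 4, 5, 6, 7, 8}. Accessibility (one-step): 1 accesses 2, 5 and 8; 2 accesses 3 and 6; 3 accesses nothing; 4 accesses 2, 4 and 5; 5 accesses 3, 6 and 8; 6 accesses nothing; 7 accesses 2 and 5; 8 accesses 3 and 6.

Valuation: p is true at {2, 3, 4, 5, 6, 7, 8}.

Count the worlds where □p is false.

0

1: successors {2, 5, 8}; p there: 2:T, 5:T, 8:T. ✓
2: successors {3, 6}; p there: 3:T, 6:T. ✓
3: no successors, so □p holds vacuously. ✓
4: successors {2, 4, 5}; p there: 2:T, 4:T, 5:T. ✓
5: successors {3, 6, 8}; p there: 3:T, 6:T, 8:T. ✓
6: no successors, so □p holds vacuously. ✓
7: successors {2, 5}; p there: 2:T, 5:T. ✓
8: successors {3, 6}; p there: 3:T, 6:T. ✓
Satisfying worlds: {1, 2, 3, 4, 5, 6, 7, 8}.
So □p fails at the other 0 worlds.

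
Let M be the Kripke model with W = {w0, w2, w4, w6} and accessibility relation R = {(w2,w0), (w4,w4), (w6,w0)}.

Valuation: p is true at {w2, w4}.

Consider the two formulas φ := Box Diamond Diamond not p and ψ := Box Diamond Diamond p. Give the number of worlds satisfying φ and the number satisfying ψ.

For Box Diamond Diamond not p:
w0: no successors, so Box Diamond Diamond not p holds vacuously. ✓
w2: successors {w0}; Diamond Diamond not p there: w0:F. ✗
w4: successors {w4}; Diamond Diamond not p there: w4:F. ✗
w6: successors {w0}; Diamond Diamond not p there: w0:F. ✗
— 1 world.
For Box Diamond Diamond p:
w0: no successors, so Box Diamond Diamond p holds vacuously. ✓
w2: successors {w0}; Diamond Diamond p there: w0:F. ✗
w4: successors {w4}; Diamond Diamond p there: w4:T. ✓
w6: successors {w0}; Diamond Diamond p there: w0:F. ✗
— 2 worlds.

1 and 2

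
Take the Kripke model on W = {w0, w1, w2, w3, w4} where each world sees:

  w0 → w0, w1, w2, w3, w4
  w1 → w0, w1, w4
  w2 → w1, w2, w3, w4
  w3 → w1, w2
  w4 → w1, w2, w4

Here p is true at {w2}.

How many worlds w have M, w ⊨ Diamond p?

w0: successors {w0, w1, w2, w3, w4}; p there: w0:F, w1:F, w2:T, w3:F, w4:F. ✓
w1: successors {w0, w1, w4}; p there: w0:F, w1:F, w4:F. ✗
w2: successors {w1, w2, w3, w4}; p there: w1:F, w2:T, w3:F, w4:F. ✓
w3: successors {w1, w2}; p there: w1:F, w2:T. ✓
w4: successors {w1, w2, w4}; p there: w1:F, w2:T, w4:F. ✓
Satisfying worlds: {w0, w2, w3, w4}.

4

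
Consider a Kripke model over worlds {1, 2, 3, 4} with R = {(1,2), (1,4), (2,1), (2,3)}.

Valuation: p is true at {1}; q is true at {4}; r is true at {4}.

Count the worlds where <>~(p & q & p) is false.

2

1: successors {2, 4}; ~(p & q & p) there: 2:T, 4:T. ✓
2: successors {1, 3}; ~(p & q & p) there: 1:T, 3:T. ✓
3: no successors, so <>~(p & q & p) fails. ✗
4: no successors, so <>~(p & q & p) fails. ✗
Satisfying worlds: {1, 2}.
So <>~(p & q & p) fails at the other 2 worlds.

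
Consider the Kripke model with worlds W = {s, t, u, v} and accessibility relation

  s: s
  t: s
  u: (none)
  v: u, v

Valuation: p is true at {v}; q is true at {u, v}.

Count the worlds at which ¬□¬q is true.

s: □¬q is T. ✗
t: □¬q is T. ✗
u: □¬q is T. ✗
v: □¬q is F. ✓
Satisfying worlds: {v}.

1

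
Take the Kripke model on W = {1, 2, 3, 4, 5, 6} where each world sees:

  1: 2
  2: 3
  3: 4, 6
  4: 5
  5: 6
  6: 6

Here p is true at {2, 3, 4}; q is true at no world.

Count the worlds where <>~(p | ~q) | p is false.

3

1: <>~(p | ~q) is F, p is F. ✗
2: <>~(p | ~q) is F, p is T. ✓
3: <>~(p | ~q) is F, p is T. ✓
4: <>~(p | ~q) is F, p is T. ✓
5: <>~(p | ~q) is F, p is F. ✗
6: <>~(p | ~q) is F, p is F. ✗
Satisfying worlds: {2, 3, 4}.
So <>~(p | ~q) | p fails at the other 3 worlds.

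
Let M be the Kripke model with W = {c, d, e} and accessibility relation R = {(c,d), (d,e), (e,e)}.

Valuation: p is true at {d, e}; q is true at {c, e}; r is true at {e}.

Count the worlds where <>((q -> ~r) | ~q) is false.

2

c: successors {d}; (q -> ~r) | ~q there: d:T. ✓
d: successors {e}; (q -> ~r) | ~q there: e:F. ✗
e: successors {e}; (q -> ~r) | ~q there: e:F. ✗
Satisfying worlds: {c}.
So <>((q -> ~r) | ~q) fails at the other 2 worlds.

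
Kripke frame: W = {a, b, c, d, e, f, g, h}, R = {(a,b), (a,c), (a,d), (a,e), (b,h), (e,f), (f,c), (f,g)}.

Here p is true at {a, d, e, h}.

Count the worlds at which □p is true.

a: successors {b, c, d, e}; p there: b:F, c:F, d:T, e:T. ✗
b: successors {h}; p there: h:T. ✓
c: no successors, so □p holds vacuously. ✓
d: no successors, so □p holds vacuously. ✓
e: successors {f}; p there: f:F. ✗
f: successors {c, g}; p there: c:F, g:F. ✗
g: no successors, so □p holds vacuously. ✓
h: no successors, so □p holds vacuously. ✓
Satisfying worlds: {b, c, d, g, h}.

5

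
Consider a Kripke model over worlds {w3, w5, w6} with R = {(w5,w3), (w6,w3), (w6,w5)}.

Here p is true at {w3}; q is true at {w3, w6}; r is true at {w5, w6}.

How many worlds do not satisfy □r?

2

w3: no successors, so □r holds vacuously. ✓
w5: successors {w3}; r there: w3:F. ✗
w6: successors {w3, w5}; r there: w3:F, w5:T. ✗
Satisfying worlds: {w3}.
So □r fails at the other 2 worlds.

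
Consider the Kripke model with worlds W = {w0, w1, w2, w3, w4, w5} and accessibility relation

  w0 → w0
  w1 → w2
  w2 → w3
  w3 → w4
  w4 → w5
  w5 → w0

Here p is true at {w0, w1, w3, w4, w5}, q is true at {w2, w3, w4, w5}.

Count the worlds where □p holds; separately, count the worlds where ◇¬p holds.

For □p:
w0: successors {w0}; p there: w0:T. ✓
w1: successors {w2}; p there: w2:F. ✗
w2: successors {w3}; p there: w3:T. ✓
w3: successors {w4}; p there: w4:T. ✓
w4: successors {w5}; p there: w5:T. ✓
w5: successors {w0}; p there: w0:T. ✓
— 5 worlds.
For ◇¬p:
w0: successors {w0}; ¬p there: w0:F. ✗
w1: successors {w2}; ¬p there: w2:T. ✓
w2: successors {w3}; ¬p there: w3:F. ✗
w3: successors {w4}; ¬p there: w4:F. ✗
w4: successors {w5}; ¬p there: w5:F. ✗
w5: successors {w0}; ¬p there: w0:F. ✗
— 1 world.

5 and 1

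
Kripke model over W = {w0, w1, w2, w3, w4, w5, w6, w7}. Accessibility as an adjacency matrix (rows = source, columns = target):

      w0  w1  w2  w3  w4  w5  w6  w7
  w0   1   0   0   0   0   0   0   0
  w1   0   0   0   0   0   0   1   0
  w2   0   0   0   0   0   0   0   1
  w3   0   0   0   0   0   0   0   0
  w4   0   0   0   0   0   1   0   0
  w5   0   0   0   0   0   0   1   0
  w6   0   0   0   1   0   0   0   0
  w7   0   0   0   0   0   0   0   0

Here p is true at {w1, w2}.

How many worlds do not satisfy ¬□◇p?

2

w0: □◇p is F. ✓
w1: □◇p is F. ✓
w2: □◇p is F. ✓
w3: □◇p is T. ✗
w4: □◇p is F. ✓
w5: □◇p is F. ✓
w6: □◇p is F. ✓
w7: □◇p is T. ✗
Satisfying worlds: {w0, w1, w2, w4, w5, w6}.
So ¬□◇p fails at the other 2 worlds.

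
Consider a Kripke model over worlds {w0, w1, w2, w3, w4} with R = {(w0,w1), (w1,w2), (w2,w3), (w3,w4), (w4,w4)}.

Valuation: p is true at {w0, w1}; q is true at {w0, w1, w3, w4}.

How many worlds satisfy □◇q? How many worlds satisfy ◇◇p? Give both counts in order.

4 and 0

For □◇q:
w0: successors {w1}; ◇q there: w1:F. ✗
w1: successors {w2}; ◇q there: w2:T. ✓
w2: successors {w3}; ◇q there: w3:T. ✓
w3: successors {w4}; ◇q there: w4:T. ✓
w4: successors {w4}; ◇q there: w4:T. ✓
— 4 worlds.
For ◇◇p:
w0: successors {w1}; ◇p there: w1:F. ✗
w1: successors {w2}; ◇p there: w2:F. ✗
w2: successors {w3}; ◇p there: w3:F. ✗
w3: successors {w4}; ◇p there: w4:F. ✗
w4: successors {w4}; ◇p there: w4:F. ✗
— 0 worlds.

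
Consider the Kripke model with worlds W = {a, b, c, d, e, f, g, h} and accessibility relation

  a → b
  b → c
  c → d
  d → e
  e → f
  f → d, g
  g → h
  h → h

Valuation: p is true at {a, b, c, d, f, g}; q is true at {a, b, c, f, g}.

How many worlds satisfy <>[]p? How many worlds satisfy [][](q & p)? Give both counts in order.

For <>[]p:
a: successors {b}; []p there: b:T. ✓
b: successors {c}; []p there: c:T. ✓
c: successors {d}; []p there: d:F. ✗
d: successors {e}; []p there: e:T. ✓
e: successors {f}; []p there: f:T. ✓
f: successors {d, g}; []p there: d:F, g:F. ✗
g: successors {h}; []p there: h:F. ✗
h: successors {h}; []p there: h:F. ✗
— 4 worlds.
For [][](q & p):
a: successors {b}; [](q & p) there: b:T. ✓
b: successors {c}; [](q & p) there: c:F. ✗
c: successors {d}; [](q & p) there: d:F. ✗
d: successors {e}; [](q & p) there: e:T. ✓
e: successors {f}; [](q & p) there: f:F. ✗
f: successors {d, g}; [](q & p) there: d:F, g:F. ✗
g: successors {h}; [](q & p) there: h:F. ✗
h: successors {h}; [](q & p) there: h:F. ✗
— 2 worlds.

4 and 2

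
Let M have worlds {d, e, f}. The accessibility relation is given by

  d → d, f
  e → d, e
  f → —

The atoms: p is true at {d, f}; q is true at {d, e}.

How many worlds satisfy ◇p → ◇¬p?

2

d: ◇p is T, ◇¬p is F. ✗
e: ◇p is T, ◇¬p is T. ✓
f: ◇p is F, ◇¬p is F. ✓
Satisfying worlds: {e, f}.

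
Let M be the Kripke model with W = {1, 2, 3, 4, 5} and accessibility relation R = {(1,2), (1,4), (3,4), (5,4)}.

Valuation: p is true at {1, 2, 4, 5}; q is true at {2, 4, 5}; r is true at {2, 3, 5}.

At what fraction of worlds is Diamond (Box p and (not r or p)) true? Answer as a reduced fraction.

3/5

1: successors {2, 4}; Box p and (not r or p) there: 2:T, 4:T. ✓
2: no successors, so Diamond (Box p and (not r or p)) fails. ✗
3: successors {4}; Box p and (not r or p) there: 4:T. ✓
4: no successors, so Diamond (Box p and (not r or p)) fails. ✗
5: successors {4}; Box p and (not r or p) there: 4:T. ✓
That's 3 of 5 worlds, so 3/5.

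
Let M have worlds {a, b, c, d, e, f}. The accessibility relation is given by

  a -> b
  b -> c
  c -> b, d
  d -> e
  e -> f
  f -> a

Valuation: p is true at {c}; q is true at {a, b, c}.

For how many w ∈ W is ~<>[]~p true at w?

a: <>[]~p is F. ✓
b: <>[]~p is T. ✗
c: <>[]~p is T. ✗
d: <>[]~p is T. ✗
e: <>[]~p is T. ✗
f: <>[]~p is T. ✗
Satisfying worlds: {a}.

1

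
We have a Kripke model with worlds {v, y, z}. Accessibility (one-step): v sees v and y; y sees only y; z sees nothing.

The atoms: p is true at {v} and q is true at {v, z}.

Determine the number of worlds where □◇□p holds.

v: successors {v, y}; ◇□p there: v:F, y:F. ✗
y: successors {y}; ◇□p there: y:F. ✗
z: no successors, so □◇□p holds vacuously. ✓
Satisfying worlds: {z}.

1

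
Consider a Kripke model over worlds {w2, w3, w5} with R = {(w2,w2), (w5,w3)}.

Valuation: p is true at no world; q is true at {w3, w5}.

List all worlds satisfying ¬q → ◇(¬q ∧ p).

{w3, w5}

w2: ¬q is T, ◇(¬q ∧ p) is F. ✗
w3: ¬q is F, ◇(¬q ∧ p) is F. ✓
w5: ¬q is F, ◇(¬q ∧ p) is F. ✓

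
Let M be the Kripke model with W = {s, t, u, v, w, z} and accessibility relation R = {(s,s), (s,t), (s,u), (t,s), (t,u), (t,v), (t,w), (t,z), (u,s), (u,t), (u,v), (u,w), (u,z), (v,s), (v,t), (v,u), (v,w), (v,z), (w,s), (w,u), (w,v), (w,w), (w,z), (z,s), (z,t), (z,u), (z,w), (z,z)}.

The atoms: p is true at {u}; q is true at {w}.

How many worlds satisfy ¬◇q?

s: ◇q is F. ✓
t: ◇q is T. ✗
u: ◇q is T. ✗
v: ◇q is T. ✗
w: ◇q is T. ✗
z: ◇q is T. ✗
Satisfying worlds: {s}.

1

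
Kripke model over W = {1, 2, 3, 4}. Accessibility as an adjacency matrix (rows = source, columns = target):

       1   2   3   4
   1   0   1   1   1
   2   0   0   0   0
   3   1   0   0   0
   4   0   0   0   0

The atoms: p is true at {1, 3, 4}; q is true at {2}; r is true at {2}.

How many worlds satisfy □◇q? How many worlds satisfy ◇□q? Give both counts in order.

For □◇q:
1: successors {2, 3, 4}; ◇q there: 2:F, 3:F, 4:F. ✗
2: no successors, so □◇q holds vacuously. ✓
3: successors {1}; ◇q there: 1:T. ✓
4: no successors, so □◇q holds vacuously. ✓
— 3 worlds.
For ◇□q:
1: successors {2, 3, 4}; □q there: 2:T, 3:F, 4:T. ✓
2: no successors, so ◇□q fails. ✗
3: successors {1}; □q there: 1:F. ✗
4: no successors, so ◇□q fails. ✗
— 1 world.

3 and 1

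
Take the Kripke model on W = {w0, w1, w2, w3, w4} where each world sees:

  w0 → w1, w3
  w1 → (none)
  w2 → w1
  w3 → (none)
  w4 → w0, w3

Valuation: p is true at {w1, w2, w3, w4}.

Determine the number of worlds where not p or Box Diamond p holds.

3

w0: not p is T, Box Diamond p is F. ✓
w1: not p is F, Box Diamond p is T. ✓
w2: not p is F, Box Diamond p is F. ✗
w3: not p is F, Box Diamond p is T. ✓
w4: not p is F, Box Diamond p is F. ✗
Satisfying worlds: {w0, w1, w3}.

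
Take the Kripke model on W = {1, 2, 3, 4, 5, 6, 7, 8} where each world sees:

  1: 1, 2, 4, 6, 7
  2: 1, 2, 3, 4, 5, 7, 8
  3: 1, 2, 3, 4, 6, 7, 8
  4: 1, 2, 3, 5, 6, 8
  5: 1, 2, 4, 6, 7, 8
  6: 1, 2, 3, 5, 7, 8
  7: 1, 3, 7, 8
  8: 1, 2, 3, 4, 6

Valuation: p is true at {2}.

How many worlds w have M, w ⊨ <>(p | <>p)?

8

1: successors {1, 2, 4, 6, 7}; p | <>p there: 1:T, 2:T, 4:T, 6:T, 7:F. ✓
2: successors {1, 2, 3, 4, 5, 7, 8}; p | <>p there: 1:T, 2:T, 3:T, 4:T, 5:T, 7:F, 8:T. ✓
3: successors {1, 2, 3, 4, 6, 7, 8}; p | <>p there: 1:T, 2:T, 3:T, 4:T, 6:T, 7:F, 8:T. ✓
4: successors {1, 2, 3, 5, 6, 8}; p | <>p there: 1:T, 2:T, 3:T, 5:T, 6:T, 8:T. ✓
5: successors {1, 2, 4, 6, 7, 8}; p | <>p there: 1:T, 2:T, 4:T, 6:T, 7:F, 8:T. ✓
6: successors {1, 2, 3, 5, 7, 8}; p | <>p there: 1:T, 2:T, 3:T, 5:T, 7:F, 8:T. ✓
7: successors {1, 3, 7, 8}; p | <>p there: 1:T, 3:T, 7:F, 8:T. ✓
8: successors {1, 2, 3, 4, 6}; p | <>p there: 1:T, 2:T, 3:T, 4:T, 6:T. ✓
Satisfying worlds: {1, 2, 3, 4, 5, 6, 7, 8}.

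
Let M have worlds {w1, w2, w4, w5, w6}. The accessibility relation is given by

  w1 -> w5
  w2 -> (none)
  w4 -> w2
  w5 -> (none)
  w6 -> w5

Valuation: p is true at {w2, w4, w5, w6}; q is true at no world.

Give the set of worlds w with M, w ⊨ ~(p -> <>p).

{w2, w5}

w1: p -> <>p is T. ✗
w2: p -> <>p is F. ✓
w4: p -> <>p is T. ✗
w5: p -> <>p is F. ✓
w6: p -> <>p is T. ✗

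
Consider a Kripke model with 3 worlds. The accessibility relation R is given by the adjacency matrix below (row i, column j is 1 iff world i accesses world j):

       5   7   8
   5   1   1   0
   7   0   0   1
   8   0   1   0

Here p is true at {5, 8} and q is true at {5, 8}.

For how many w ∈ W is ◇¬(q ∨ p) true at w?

5: successors {5, 7}; ¬(q ∨ p) there: 5:F, 7:T. ✓
7: successors {8}; ¬(q ∨ p) there: 8:F. ✗
8: successors {7}; ¬(q ∨ p) there: 7:T. ✓
Satisfying worlds: {5, 8}.

2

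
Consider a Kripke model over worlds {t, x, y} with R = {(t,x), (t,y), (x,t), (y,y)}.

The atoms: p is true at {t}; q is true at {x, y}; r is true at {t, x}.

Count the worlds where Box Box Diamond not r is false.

t: successors {x, y}; Box Diamond not r there: x:T, y:T. ✓
x: successors {t}; Box Diamond not r there: t:F. ✗
y: successors {y}; Box Diamond not r there: y:T. ✓
Satisfying worlds: {t, y}.
So Box Box Diamond not r fails at the other 1 world.

1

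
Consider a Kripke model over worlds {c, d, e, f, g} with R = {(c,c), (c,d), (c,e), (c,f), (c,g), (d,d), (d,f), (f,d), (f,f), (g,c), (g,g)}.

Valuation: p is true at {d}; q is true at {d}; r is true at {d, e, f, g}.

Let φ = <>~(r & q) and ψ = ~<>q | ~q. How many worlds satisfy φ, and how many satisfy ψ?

For <>~(r & q):
c: successors {c, d, e, f, g}; ~(r & q) there: c:T, d:F, e:T, f:T, g:T. ✓
d: successors {d, f}; ~(r & q) there: d:F, f:T. ✓
e: no successors, so <>~(r & q) fails. ✗
f: successors {d, f}; ~(r & q) there: d:F, f:T. ✓
g: successors {c, g}; ~(r & q) there: c:T, g:T. ✓
— 4 worlds.
For ~<>q | ~q:
c: ~<>q is F, ~q is T. ✓
d: ~<>q is F, ~q is F. ✗
e: ~<>q is T, ~q is T. ✓
f: ~<>q is F, ~q is T. ✓
g: ~<>q is T, ~q is T. ✓
— 4 worlds.

4 and 4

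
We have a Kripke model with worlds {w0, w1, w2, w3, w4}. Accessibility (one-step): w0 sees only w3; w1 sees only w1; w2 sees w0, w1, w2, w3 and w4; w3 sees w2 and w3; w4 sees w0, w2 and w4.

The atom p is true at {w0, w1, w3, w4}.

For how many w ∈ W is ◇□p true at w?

3

w0: successors {w3}; □p there: w3:F. ✗
w1: successors {w1}; □p there: w1:T. ✓
w2: successors {w0, w1, w2, w3, w4}; □p there: w0:T, w1:T, w2:F, w3:F, w4:F. ✓
w3: successors {w2, w3}; □p there: w2:F, w3:F. ✗
w4: successors {w0, w2, w4}; □p there: w0:T, w2:F, w4:F. ✓
Satisfying worlds: {w1, w2, w4}.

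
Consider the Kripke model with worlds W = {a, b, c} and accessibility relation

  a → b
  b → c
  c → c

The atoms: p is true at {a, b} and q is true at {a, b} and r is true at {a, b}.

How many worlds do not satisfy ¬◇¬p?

2

a: ◇¬p is F. ✓
b: ◇¬p is T. ✗
c: ◇¬p is T. ✗
Satisfying worlds: {a}.
So ¬◇¬p fails at the other 2 worlds.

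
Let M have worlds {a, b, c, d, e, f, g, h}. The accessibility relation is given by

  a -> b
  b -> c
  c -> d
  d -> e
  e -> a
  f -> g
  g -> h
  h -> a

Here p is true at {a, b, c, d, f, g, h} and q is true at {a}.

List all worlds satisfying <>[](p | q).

a: successors {b}; [](p | q) there: b:T. ✓
b: successors {c}; [](p | q) there: c:T. ✓
c: successors {d}; [](p | q) there: d:F. ✗
d: successors {e}; [](p | q) there: e:T. ✓
e: successors {a}; [](p | q) there: a:T. ✓
f: successors {g}; [](p | q) there: g:T. ✓
g: successors {h}; [](p | q) there: h:T. ✓
h: successors {a}; [](p | q) there: a:T. ✓

{a, b, d, e, f, g, h}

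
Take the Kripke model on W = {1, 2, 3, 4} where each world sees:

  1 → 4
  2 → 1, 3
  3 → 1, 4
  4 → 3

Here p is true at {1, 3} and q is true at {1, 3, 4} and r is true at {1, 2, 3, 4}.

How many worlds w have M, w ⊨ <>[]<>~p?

1: successors {4}; []<>~p there: 4:T. ✓
2: successors {1, 3}; []<>~p there: 1:F, 3:F. ✗
3: successors {1, 4}; []<>~p there: 1:F, 4:T. ✓
4: successors {3}; []<>~p there: 3:F. ✗
Satisfying worlds: {1, 3}.

2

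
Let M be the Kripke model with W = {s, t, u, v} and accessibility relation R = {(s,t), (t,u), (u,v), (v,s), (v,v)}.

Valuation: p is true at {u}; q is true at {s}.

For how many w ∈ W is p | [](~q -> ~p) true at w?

s: p is F, [](~q -> ~p) is T. ✓
t: p is F, [](~q -> ~p) is F. ✗
u: p is T, [](~q -> ~p) is T. ✓
v: p is F, [](~q -> ~p) is T. ✓
Satisfying worlds: {s, u, v}.

3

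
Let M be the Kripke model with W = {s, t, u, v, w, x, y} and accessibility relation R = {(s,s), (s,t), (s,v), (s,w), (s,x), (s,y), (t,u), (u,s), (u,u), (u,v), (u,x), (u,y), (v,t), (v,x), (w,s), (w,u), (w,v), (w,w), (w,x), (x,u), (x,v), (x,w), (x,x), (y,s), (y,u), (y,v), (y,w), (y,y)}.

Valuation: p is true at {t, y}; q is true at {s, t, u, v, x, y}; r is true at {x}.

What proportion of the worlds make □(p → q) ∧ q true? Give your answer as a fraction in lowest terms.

s: □(p → q) is T, q is T. ✓
t: □(p → q) is T, q is T. ✓
u: □(p → q) is T, q is T. ✓
v: □(p → q) is T, q is T. ✓
w: □(p → q) is T, q is F. ✗
x: □(p → q) is T, q is T. ✓
y: □(p → q) is T, q is T. ✓
That's 6 of 7 worlds, so 6/7.

6/7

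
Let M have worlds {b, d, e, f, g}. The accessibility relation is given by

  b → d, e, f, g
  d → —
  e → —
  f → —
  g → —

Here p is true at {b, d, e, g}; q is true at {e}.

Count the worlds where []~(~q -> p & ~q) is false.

1

b: successors {d, e, f, g}; ~(~q -> p & ~q) there: d:F, e:F, f:T, g:F. ✗
d: no successors, so []~(~q -> p & ~q) holds vacuously. ✓
e: no successors, so []~(~q -> p & ~q) holds vacuously. ✓
f: no successors, so []~(~q -> p & ~q) holds vacuously. ✓
g: no successors, so []~(~q -> p & ~q) holds vacuously. ✓
Satisfying worlds: {d, e, f, g}.
So []~(~q -> p & ~q) fails at the other 1 world.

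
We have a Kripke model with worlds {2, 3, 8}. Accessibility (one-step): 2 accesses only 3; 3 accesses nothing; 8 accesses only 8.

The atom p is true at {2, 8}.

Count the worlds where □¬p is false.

2: successors {3}; ¬p there: 3:T. ✓
3: no successors, so □¬p holds vacuously. ✓
8: successors {8}; ¬p there: 8:F. ✗
Satisfying worlds: {2, 3}.
So □¬p fails at the other 1 world.

1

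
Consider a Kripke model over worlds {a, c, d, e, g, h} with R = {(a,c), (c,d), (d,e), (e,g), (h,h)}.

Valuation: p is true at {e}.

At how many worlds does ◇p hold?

1

a: successors {c}; p there: c:F. ✗
c: successors {d}; p there: d:F. ✗
d: successors {e}; p there: e:T. ✓
e: successors {g}; p there: g:F. ✗
g: no successors, so ◇p fails. ✗
h: successors {h}; p there: h:F. ✗
Satisfying worlds: {d}.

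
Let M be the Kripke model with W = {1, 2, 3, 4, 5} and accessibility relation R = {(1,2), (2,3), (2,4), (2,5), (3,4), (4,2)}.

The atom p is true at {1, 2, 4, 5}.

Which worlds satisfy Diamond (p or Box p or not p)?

1: successors {2}; p or Box p or not p there: 2:T. ✓
2: successors {3, 4, 5}; p or Box p or not p there: 3:T, 4:T, 5:T. ✓
3: successors {4}; p or Box p or not p there: 4:T. ✓
4: successors {2}; p or Box p or not p there: 2:T. ✓
5: no successors, so Diamond (p or Box p or not p) fails. ✗

{1, 2, 3, 4}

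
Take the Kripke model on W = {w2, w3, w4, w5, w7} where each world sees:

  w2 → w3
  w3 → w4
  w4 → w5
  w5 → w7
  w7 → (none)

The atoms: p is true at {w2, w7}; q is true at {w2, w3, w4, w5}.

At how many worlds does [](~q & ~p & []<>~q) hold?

w2: successors {w3}; ~q & ~p & []<>~q there: w3:F. ✗
w3: successors {w4}; ~q & ~p & []<>~q there: w4:F. ✗
w4: successors {w5}; ~q & ~p & []<>~q there: w5:F. ✗
w5: successors {w7}; ~q & ~p & []<>~q there: w7:F. ✗
w7: no successors, so [](~q & ~p & []<>~q) holds vacuously. ✓
Satisfying worlds: {w7}.

1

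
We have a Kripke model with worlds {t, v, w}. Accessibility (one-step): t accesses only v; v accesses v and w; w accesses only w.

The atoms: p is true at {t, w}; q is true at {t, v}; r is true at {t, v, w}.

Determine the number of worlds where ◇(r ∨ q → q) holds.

2

t: successors {v}; r ∨ q → q there: v:T. ✓
v: successors {v, w}; r ∨ q → q there: v:T, w:F. ✓
w: successors {w}; r ∨ q → q there: w:F. ✗
Satisfying worlds: {t, v}.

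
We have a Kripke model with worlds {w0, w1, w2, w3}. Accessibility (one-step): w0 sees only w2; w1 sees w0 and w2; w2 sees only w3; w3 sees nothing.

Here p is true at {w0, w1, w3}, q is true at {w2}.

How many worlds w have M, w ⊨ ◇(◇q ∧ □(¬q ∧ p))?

0

w0: successors {w2}; ◇q ∧ □(¬q ∧ p) there: w2:F. ✗
w1: successors {w0, w2}; ◇q ∧ □(¬q ∧ p) there: w0:F, w2:F. ✗
w2: successors {w3}; ◇q ∧ □(¬q ∧ p) there: w3:F. ✗
w3: no successors, so ◇(◇q ∧ □(¬q ∧ p)) fails. ✗
Satisfying worlds: ∅.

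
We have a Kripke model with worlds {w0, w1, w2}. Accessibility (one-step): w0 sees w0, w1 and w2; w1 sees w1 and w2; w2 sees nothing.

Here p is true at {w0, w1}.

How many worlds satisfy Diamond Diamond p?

2

w0: successors {w0, w1, w2}; Diamond p there: w0:T, w1:T, w2:F. ✓
w1: successors {w1, w2}; Diamond p there: w1:T, w2:F. ✓
w2: no successors, so Diamond Diamond p fails. ✗
Satisfying worlds: {w0, w1}.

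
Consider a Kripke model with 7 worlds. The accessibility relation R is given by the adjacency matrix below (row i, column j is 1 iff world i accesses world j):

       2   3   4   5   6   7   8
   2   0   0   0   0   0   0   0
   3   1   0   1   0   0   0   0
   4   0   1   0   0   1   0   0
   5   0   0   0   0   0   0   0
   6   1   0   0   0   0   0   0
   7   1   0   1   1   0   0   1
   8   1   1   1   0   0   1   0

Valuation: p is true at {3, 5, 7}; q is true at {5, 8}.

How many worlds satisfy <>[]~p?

2: no successors, so <>[]~p fails. ✗
3: successors {2, 4}; []~p there: 2:T, 4:F. ✓
4: successors {3, 6}; []~p there: 3:T, 6:T. ✓
5: no successors, so <>[]~p fails. ✗
6: successors {2}; []~p there: 2:T. ✓
7: successors {2, 4, 5, 8}; []~p there: 2:T, 4:F, 5:T, 8:F. ✓
8: successors {2, 3, 4, 7}; []~p there: 2:T, 3:T, 4:F, 7:F. ✓
Satisfying worlds: {3, 4, 6, 7, 8}.

5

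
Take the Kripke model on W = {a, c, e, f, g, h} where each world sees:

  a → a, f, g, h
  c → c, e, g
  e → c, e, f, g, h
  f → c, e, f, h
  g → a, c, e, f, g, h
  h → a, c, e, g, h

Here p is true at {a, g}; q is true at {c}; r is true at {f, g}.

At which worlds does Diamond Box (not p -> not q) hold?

{a, g, h}

a: successors {a, f, g, h}; Box (not p -> not q) there: a:T, f:F, g:F, h:F. ✓
c: successors {c, e, g}; Box (not p -> not q) there: c:F, e:F, g:F. ✗
e: successors {c, e, f, g, h}; Box (not p -> not q) there: c:F, e:F, f:F, g:F, h:F. ✗
f: successors {c, e, f, h}; Box (not p -> not q) there: c:F, e:F, f:F, h:F. ✗
g: successors {a, c, e, f, g, h}; Box (not p -> not q) there: a:T, c:F, e:F, f:F, g:F, h:F. ✓
h: successors {a, c, e, g, h}; Box (not p -> not q) there: a:T, c:F, e:F, g:F, h:F. ✓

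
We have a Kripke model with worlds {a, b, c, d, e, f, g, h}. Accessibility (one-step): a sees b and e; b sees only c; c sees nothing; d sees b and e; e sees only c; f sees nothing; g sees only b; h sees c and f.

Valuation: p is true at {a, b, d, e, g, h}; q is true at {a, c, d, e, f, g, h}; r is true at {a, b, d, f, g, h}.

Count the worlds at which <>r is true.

a: successors {b, e}; r there: b:T, e:F. ✓
b: successors {c}; r there: c:F. ✗
c: no successors, so <>r fails. ✗
d: successors {b, e}; r there: b:T, e:F. ✓
e: successors {c}; r there: c:F. ✗
f: no successors, so <>r fails. ✗
g: successors {b}; r there: b:T. ✓
h: successors {c, f}; r there: c:F, f:T. ✓
Satisfying worlds: {a, d, g, h}.

4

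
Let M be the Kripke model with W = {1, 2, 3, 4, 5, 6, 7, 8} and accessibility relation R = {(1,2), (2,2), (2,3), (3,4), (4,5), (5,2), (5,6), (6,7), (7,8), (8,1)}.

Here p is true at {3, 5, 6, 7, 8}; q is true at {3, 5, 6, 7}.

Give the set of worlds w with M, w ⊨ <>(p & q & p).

1: successors {2}; p & q & p there: 2:F. ✗
2: successors {2, 3}; p & q & p there: 2:F, 3:T. ✓
3: successors {4}; p & q & p there: 4:F. ✗
4: successors {5}; p & q & p there: 5:T. ✓
5: successors {2, 6}; p & q & p there: 2:F, 6:T. ✓
6: successors {7}; p & q & p there: 7:T. ✓
7: successors {8}; p & q & p there: 8:F. ✗
8: successors {1}; p & q & p there: 1:F. ✗

{2, 4, 5, 6}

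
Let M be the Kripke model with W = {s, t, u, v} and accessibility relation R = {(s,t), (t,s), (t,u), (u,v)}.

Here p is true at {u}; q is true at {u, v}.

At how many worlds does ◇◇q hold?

s: successors {t}; ◇q there: t:T. ✓
t: successors {s, u}; ◇q there: s:F, u:T. ✓
u: successors {v}; ◇q there: v:F. ✗
v: no successors, so ◇◇q fails. ✗
Satisfying worlds: {s, t}.

2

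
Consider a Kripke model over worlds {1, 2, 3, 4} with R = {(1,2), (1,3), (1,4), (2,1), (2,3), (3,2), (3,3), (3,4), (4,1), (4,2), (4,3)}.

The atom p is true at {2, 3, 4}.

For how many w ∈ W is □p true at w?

2

1: successors {2, 3, 4}; p there: 2:T, 3:T, 4:T. ✓
2: successors {1, 3}; p there: 1:F, 3:T. ✗
3: successors {2, 3, 4}; p there: 2:T, 3:T, 4:T. ✓
4: successors {1, 2, 3}; p there: 1:F, 2:T, 3:T. ✗
Satisfying worlds: {1, 3}.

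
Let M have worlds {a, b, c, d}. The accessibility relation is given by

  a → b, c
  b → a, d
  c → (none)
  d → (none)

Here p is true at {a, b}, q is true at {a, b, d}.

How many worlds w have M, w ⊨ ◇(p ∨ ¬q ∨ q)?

2

a: successors {b, c}; p ∨ ¬q ∨ q there: b:T, c:T. ✓
b: successors {a, d}; p ∨ ¬q ∨ q there: a:T, d:T. ✓
c: no successors, so ◇(p ∨ ¬q ∨ q) fails. ✗
d: no successors, so ◇(p ∨ ¬q ∨ q) fails. ✗
Satisfying worlds: {a, b}.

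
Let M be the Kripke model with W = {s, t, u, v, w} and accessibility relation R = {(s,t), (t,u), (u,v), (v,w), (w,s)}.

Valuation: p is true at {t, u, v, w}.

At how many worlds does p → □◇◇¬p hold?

2

s: p is F, □◇◇¬p is F. ✓
t: p is T, □◇◇¬p is F. ✗
u: p is T, □◇◇¬p is T. ✓
v: p is T, □◇◇¬p is F. ✗
w: p is T, □◇◇¬p is F. ✗
Satisfying worlds: {s, u}.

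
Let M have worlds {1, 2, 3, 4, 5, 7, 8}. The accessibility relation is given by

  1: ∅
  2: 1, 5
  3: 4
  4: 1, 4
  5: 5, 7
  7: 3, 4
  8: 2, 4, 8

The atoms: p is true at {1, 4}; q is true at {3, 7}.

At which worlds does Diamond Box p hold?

1: no successors, so Diamond Box p fails. ✗
2: successors {1, 5}; Box p there: 1:T, 5:F. ✓
3: successors {4}; Box p there: 4:T. ✓
4: successors {1, 4}; Box p there: 1:T, 4:T. ✓
5: successors {5, 7}; Box p there: 5:F, 7:F. ✗
7: successors {3, 4}; Box p there: 3:T, 4:T. ✓
8: successors {2, 4, 8}; Box p there: 2:F, 4:T, 8:F. ✓

{2, 3, 4, 7, 8}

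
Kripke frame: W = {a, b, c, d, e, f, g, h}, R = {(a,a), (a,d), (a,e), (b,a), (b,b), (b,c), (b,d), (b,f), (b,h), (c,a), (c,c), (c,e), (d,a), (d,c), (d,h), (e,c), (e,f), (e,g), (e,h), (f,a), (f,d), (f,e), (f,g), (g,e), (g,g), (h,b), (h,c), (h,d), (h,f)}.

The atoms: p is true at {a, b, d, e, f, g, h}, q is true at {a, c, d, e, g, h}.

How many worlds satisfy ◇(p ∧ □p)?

a: successors {a, d, e}; p ∧ □p there: a:T, d:F, e:F. ✓
b: successors {a, b, c, d, f, h}; p ∧ □p there: a:T, b:F, c:F, d:F, f:T, h:F. ✓
c: successors {a, c, e}; p ∧ □p there: a:T, c:F, e:F. ✓
d: successors {a, c, h}; p ∧ □p there: a:T, c:F, h:F. ✓
e: successors {c, f, g, h}; p ∧ □p there: c:F, f:T, g:T, h:F. ✓
f: successors {a, d, e, g}; p ∧ □p there: a:T, d:F, e:F, g:T. ✓
g: successors {e, g}; p ∧ □p there: e:F, g:T. ✓
h: successors {b, c, d, f}; p ∧ □p there: b:F, c:F, d:F, f:T. ✓
Satisfying worlds: {a, b, c, d, e, f, g, h}.

8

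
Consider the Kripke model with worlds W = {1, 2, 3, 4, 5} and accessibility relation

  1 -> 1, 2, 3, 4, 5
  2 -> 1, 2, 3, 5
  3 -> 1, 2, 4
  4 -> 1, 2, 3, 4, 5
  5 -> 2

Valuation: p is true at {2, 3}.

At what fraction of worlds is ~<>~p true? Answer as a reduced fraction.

1: <>~p is T. ✗
2: <>~p is T. ✗
3: <>~p is T. ✗
4: <>~p is T. ✗
5: <>~p is F. ✓
That's 1 of 5 worlds, so 1/5.

1/5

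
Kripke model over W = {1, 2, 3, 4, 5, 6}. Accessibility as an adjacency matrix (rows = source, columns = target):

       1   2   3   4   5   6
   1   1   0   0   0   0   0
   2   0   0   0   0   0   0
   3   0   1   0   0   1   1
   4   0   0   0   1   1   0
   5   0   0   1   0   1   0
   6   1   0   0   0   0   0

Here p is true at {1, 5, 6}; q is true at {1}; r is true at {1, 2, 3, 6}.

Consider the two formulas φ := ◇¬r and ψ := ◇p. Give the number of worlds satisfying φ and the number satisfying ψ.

3 and 5

For ◇¬r:
1: successors {1}; ¬r there: 1:F. ✗
2: no successors, so ◇¬r fails. ✗
3: successors {2, 5, 6}; ¬r there: 2:F, 5:T, 6:F. ✓
4: successors {4, 5}; ¬r there: 4:T, 5:T. ✓
5: successors {3, 5}; ¬r there: 3:F, 5:T. ✓
6: successors {1}; ¬r there: 1:F. ✗
— 3 worlds.
For ◇p:
1: successors {1}; p there: 1:T. ✓
2: no successors, so ◇p fails. ✗
3: successors {2, 5, 6}; p there: 2:F, 5:T, 6:T. ✓
4: successors {4, 5}; p there: 4:F, 5:T. ✓
5: successors {3, 5}; p there: 3:F, 5:T. ✓
6: successors {1}; p there: 1:T. ✓
— 5 worlds.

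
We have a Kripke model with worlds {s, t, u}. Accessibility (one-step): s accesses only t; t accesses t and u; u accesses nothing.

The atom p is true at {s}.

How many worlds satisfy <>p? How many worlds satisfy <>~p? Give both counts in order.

For <>p:
s: successors {t}; p there: t:F. ✗
t: successors {t, u}; p there: t:F, u:F. ✗
u: no successors, so <>p fails. ✗
— 0 worlds.
For <>~p:
s: successors {t}; ~p there: t:T. ✓
t: successors {t, u}; ~p there: t:T, u:T. ✓
u: no successors, so <>~p fails. ✗
— 2 worlds.

0 and 2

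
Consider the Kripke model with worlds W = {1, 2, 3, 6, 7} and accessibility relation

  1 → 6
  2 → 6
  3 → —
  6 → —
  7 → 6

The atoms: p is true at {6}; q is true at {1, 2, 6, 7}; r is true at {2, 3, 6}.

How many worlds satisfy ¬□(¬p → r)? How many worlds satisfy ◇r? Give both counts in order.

For ¬□(¬p → r):
1: □(¬p → r) is T. ✗
2: □(¬p → r) is T. ✗
3: □(¬p → r) is T. ✗
6: □(¬p → r) is T. ✗
7: □(¬p → r) is T. ✗
— 0 worlds.
For ◇r:
1: successors {6}; r there: 6:T. ✓
2: successors {6}; r there: 6:T. ✓
3: no successors, so ◇r fails. ✗
6: no successors, so ◇r fails. ✗
7: successors {6}; r there: 6:T. ✓
— 3 worlds.

0 and 3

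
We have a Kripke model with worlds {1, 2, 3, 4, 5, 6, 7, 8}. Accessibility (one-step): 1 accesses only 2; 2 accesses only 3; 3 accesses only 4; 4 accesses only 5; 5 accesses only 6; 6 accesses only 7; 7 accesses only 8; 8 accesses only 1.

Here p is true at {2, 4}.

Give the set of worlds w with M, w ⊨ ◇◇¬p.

{1, 3, 4, 5, 6, 7}

1: successors {2}; ◇¬p there: 2:T. ✓
2: successors {3}; ◇¬p there: 3:F. ✗
3: successors {4}; ◇¬p there: 4:T. ✓
4: successors {5}; ◇¬p there: 5:T. ✓
5: successors {6}; ◇¬p there: 6:T. ✓
6: successors {7}; ◇¬p there: 7:T. ✓
7: successors {8}; ◇¬p there: 8:T. ✓
8: successors {1}; ◇¬p there: 1:F. ✗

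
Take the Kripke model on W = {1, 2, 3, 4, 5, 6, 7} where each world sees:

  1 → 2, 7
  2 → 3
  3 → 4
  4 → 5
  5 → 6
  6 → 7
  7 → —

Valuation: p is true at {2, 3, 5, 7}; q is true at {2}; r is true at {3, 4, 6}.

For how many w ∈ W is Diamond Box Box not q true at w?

6

1: successors {2, 7}; Box Box not q there: 2:T, 7:T. ✓
2: successors {3}; Box Box not q there: 3:T. ✓
3: successors {4}; Box Box not q there: 4:T. ✓
4: successors {5}; Box Box not q there: 5:T. ✓
5: successors {6}; Box Box not q there: 6:T. ✓
6: successors {7}; Box Box not q there: 7:T. ✓
7: no successors, so Diamond Box Box not q fails. ✗
Satisfying worlds: {1, 2, 3, 4, 5, 6}.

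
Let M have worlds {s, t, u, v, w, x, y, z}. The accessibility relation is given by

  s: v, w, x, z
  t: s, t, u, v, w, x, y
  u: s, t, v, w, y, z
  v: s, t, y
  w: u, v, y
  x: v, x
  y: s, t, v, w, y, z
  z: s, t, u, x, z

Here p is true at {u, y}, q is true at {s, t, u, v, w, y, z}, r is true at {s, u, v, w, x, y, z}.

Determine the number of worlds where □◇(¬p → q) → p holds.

2

s: □◇(¬p → q) is T, p is F. ✗
t: □◇(¬p → q) is T, p is F. ✗
u: □◇(¬p → q) is T, p is T. ✓
v: □◇(¬p → q) is T, p is F. ✗
w: □◇(¬p → q) is T, p is F. ✗
x: □◇(¬p → q) is T, p is F. ✗
y: □◇(¬p → q) is T, p is T. ✓
z: □◇(¬p → q) is T, p is F. ✗
Satisfying worlds: {u, y}.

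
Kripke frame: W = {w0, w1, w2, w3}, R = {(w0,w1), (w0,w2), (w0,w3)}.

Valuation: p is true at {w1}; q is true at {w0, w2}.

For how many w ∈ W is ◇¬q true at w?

1

w0: successors {w1, w2, w3}; ¬q there: w1:T, w2:F, w3:T. ✓
w1: no successors, so ◇¬q fails. ✗
w2: no successors, so ◇¬q fails. ✗
w3: no successors, so ◇¬q fails. ✗
Satisfying worlds: {w0}.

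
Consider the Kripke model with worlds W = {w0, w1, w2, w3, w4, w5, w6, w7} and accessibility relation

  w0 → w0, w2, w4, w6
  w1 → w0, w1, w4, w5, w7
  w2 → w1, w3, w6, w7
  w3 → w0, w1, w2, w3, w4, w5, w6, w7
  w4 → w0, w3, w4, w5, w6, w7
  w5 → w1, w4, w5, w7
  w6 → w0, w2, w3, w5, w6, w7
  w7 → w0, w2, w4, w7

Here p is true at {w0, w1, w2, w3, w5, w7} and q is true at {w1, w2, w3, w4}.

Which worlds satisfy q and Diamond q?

w0: q is F, Diamond q is T. ✗
w1: q is T, Diamond q is T. ✓
w2: q is T, Diamond q is T. ✓
w3: q is T, Diamond q is T. ✓
w4: q is T, Diamond q is T. ✓
w5: q is F, Diamond q is T. ✗
w6: q is F, Diamond q is T. ✗
w7: q is F, Diamond q is T. ✗

{w1, w2, w3, w4}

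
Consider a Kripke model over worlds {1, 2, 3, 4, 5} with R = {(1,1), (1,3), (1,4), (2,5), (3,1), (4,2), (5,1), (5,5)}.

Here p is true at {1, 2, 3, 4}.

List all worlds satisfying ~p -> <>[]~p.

1: ~p is F, <>[]~p is F. ✓
2: ~p is F, <>[]~p is F. ✓
3: ~p is F, <>[]~p is F. ✓
4: ~p is F, <>[]~p is T. ✓
5: ~p is T, <>[]~p is F. ✗

{1, 2, 3, 4}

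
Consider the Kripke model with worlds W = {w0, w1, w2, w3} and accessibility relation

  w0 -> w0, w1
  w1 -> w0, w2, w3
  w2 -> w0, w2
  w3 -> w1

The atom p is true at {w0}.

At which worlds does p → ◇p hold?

w0: p is T, ◇p is T. ✓
w1: p is F, ◇p is T. ✓
w2: p is F, ◇p is T. ✓
w3: p is F, ◇p is F. ✓

{w0, w1, w2, w3}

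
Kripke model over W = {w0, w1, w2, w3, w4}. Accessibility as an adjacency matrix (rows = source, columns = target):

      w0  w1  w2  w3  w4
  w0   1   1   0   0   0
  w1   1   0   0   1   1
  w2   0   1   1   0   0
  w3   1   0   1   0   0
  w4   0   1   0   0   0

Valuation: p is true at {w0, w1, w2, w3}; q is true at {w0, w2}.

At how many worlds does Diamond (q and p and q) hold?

w0: successors {w0, w1}; q and p and q there: w0:T, w1:F. ✓
w1: successors {w0, w3, w4}; q and p and q there: w0:T, w3:F, w4:F. ✓
w2: successors {w1, w2}; q and p and q there: w1:F, w2:T. ✓
w3: successors {w0, w2}; q and p and q there: w0:T, w2:T. ✓
w4: successors {w1}; q and p and q there: w1:F. ✗
Satisfying worlds: {w0, w1, w2, w3}.

4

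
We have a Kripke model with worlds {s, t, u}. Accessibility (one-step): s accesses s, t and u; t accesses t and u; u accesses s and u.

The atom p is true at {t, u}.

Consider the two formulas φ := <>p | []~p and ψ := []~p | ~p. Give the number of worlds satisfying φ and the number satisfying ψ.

3 and 1

For <>p | []~p:
s: <>p is T, []~p is F. ✓
t: <>p is T, []~p is F. ✓
u: <>p is T, []~p is F. ✓
— 3 worlds.
For []~p | ~p:
s: []~p is F, ~p is T. ✓
t: []~p is F, ~p is F. ✗
u: []~p is F, ~p is F. ✗
— 1 world.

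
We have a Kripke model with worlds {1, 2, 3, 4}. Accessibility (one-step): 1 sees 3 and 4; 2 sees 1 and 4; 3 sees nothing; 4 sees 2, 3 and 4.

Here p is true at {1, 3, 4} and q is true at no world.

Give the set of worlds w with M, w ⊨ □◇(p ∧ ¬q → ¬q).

1: successors {3, 4}; ◇(p ∧ ¬q → ¬q) there: 3:F, 4:T. ✗
2: successors {1, 4}; ◇(p ∧ ¬q → ¬q) there: 1:T, 4:T. ✓
3: no successors, so □◇(p ∧ ¬q → ¬q) holds vacuously. ✓
4: successors {2, 3, 4}; ◇(p ∧ ¬q → ¬q) there: 2:T, 3:F, 4:T. ✗

{2, 3}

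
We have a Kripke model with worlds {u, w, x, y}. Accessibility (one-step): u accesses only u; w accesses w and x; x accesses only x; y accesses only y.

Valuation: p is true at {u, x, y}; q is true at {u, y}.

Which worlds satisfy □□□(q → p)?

{u, w, x, y}

u: successors {u}; □□(q → p) there: u:T. ✓
w: successors {w, x}; □□(q → p) there: w:T, x:T. ✓
x: successors {x}; □□(q → p) there: x:T. ✓
y: successors {y}; □□(q → p) there: y:T. ✓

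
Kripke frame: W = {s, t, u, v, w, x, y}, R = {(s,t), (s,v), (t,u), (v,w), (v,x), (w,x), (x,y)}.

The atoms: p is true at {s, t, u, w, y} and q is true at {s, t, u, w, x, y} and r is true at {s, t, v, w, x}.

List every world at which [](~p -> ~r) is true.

{t, u, x, y}

s: successors {t, v}; ~p -> ~r there: t:T, v:F. ✗
t: successors {u}; ~p -> ~r there: u:T. ✓
u: no successors, so [](~p -> ~r) holds vacuously. ✓
v: successors {w, x}; ~p -> ~r there: w:T, x:F. ✗
w: successors {x}; ~p -> ~r there: x:F. ✗
x: successors {y}; ~p -> ~r there: y:T. ✓
y: no successors, so [](~p -> ~r) holds vacuously. ✓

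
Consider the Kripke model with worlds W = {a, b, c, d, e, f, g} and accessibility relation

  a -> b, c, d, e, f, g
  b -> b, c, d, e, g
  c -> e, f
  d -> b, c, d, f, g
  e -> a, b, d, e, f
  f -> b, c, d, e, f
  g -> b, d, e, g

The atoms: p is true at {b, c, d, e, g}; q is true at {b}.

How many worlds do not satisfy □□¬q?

7

a: successors {b, c, d, e, f, g}; □¬q there: b:F, c:T, d:F, e:F, f:F, g:F. ✗
b: successors {b, c, d, e, g}; □¬q there: b:F, c:T, d:F, e:F, g:F. ✗
c: successors {e, f}; □¬q there: e:F, f:F. ✗
d: successors {b, c, d, f, g}; □¬q there: b:F, c:T, d:F, f:F, g:F. ✗
e: successors {a, b, d, e, f}; □¬q there: a:F, b:F, d:F, e:F, f:F. ✗
f: successors {b, c, d, e, f}; □¬q there: b:F, c:T, d:F, e:F, f:F. ✗
g: successors {b, d, e, g}; □¬q there: b:F, d:F, e:F, g:F. ✗
Satisfying worlds: ∅.
So □□¬q fails at the other 7 worlds.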